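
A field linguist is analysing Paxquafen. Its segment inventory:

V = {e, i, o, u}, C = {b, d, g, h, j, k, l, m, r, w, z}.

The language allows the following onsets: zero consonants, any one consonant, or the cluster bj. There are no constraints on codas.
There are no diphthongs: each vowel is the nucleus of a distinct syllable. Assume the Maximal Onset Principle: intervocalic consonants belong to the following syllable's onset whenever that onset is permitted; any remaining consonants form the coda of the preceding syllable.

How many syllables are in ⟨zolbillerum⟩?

4

The vowels are o, i, e, u — 4 nuclei, so 4 syllables.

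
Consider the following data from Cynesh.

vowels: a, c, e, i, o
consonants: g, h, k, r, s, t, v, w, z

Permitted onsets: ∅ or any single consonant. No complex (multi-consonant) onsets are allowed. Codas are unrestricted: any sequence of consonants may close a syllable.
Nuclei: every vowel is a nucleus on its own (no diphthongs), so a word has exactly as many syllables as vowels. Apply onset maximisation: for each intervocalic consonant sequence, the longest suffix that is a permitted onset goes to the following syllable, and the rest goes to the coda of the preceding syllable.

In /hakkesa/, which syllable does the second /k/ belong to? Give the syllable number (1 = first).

2

The vowels are a, e, a — 3 nuclei, so 3 syllables.
V1 /a/ – V2 /e/: cluster /kk/ — the longest permitted-onset suffix is /k/; onset = /k/, preceding coda = /k/.
V2 /e/ – V3 /a/: /s/ → onset of the next syllable (single consonants are always licit onsets).
Syllabification: hak.ke.sa.
The second /k/ is in the onset of syllable 2 (/ke/).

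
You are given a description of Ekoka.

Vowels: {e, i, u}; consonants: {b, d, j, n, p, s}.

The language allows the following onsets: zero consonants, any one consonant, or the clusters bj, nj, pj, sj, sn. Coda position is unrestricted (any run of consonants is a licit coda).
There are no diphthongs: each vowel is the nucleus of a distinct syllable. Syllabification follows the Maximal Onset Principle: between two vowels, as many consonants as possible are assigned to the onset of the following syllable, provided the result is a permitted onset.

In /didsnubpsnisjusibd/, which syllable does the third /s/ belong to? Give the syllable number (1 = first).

Nuclei (vowels): i, u, i, u, i → 5 syllables.
σ1/σ2 boundary: /dsn/; trying suffixes from longest down, /sn/ is the first permitted one, so coda /d/ | onset /sn/.
σ2/σ3 boundary: cluster /bpsn/ — the longest permitted-onset suffix is /sn/; onset = /sn/, preceding coda = /bp/.
σ3/σ4 boundary: cluster /sj/ — /sj/ is itself a permitted onset, so the whole cluster goes right; preceding coda = ∅.
σ4/σ5 boundary: /s/ → onset of the next syllable (single consonants are always licit onsets).
So the parse is did.snubp.sni.sju.sibd.
The third /s/ is in the onset of syllable 4 (/sju/).

4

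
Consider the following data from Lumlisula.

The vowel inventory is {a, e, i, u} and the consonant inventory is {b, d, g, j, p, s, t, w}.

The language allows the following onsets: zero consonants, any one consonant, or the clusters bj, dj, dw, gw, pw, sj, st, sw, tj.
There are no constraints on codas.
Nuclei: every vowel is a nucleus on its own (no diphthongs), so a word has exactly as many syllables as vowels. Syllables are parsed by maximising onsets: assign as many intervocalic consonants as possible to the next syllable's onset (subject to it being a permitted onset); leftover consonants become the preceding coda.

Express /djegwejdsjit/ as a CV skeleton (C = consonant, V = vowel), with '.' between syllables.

The vowels are e, e, i — 3 nuclei, so 3 syllables.
V1 /e/ – V2 /e/: /gw/ is a licit onset in full, so it all attaches to the next syllable.
V2 /e/ – V3 /i/: /jdsj/ splits as /jd/ + /sj/ (/sj/ is the longest suffix that is a licit onset).
Result: dje.gwejd.sjit.
Mapping each syllable to C/V: /dje/ → CCV, /gwejd/ → CCVCC, /sjit/ → CCVC.

CCV.CCVCC.CCVC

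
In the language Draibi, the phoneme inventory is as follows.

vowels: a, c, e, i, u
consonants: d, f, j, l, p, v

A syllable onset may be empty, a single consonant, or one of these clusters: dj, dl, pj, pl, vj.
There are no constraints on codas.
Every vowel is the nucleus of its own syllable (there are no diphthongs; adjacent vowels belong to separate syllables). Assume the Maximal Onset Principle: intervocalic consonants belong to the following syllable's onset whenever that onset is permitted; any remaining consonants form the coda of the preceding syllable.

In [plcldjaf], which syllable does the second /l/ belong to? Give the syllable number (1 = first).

The vowels are c, a — 2 nuclei, so 2 syllables.
/c…a/ gap (V1→V2): /ldj/ — longest licit onset from the right is /dj/, leaving /l/ as coda.
Putting it together: plcl.djaf.
The second /l/ is in the coda of syllable 1 (/plcl/).

1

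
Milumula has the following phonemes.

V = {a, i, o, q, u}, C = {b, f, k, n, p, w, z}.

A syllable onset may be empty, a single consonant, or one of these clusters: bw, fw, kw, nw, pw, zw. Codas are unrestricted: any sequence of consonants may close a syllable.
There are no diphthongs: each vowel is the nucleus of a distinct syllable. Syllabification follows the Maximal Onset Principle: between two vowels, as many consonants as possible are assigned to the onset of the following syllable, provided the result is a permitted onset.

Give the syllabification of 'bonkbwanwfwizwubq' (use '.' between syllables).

The vowels are o, a, i, u, q — 5 nuclei, so 5 syllables.
σ1/σ2 boundary: /nkbw/ splits as /nk/ + /bw/ (/bw/ is the longest suffix that is a licit onset).
σ2/σ3 boundary: /nwfw/; trying suffixes from longest down, /fw/ is the first permitted one, so coda /nw/ | onset /fw/.
σ3/σ4 boundary: cluster /zw/ — /zw/ is itself a permitted onset, so the whole cluster goes right; preceding coda = ∅.
σ4/σ5 boundary: /b/ is a single consonant, so it becomes the next onset.

bonk.bwanw.fwi.zwu.bq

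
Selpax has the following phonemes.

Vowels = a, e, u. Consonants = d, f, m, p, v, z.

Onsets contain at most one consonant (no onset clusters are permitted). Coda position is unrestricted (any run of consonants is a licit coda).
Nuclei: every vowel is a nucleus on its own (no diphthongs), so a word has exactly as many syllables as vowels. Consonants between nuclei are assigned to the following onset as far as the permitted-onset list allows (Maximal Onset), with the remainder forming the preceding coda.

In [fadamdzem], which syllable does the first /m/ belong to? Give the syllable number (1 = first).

2

The vowels are a, a, e — 3 nuclei, so 3 syllables.
Between /a/ (V1) and /a/ (V2): just /d/ — single C goes to the following onset.
Between /a/ (V2) and /e/ (V3): /mdz/; trying suffixes from longest down, /z/ is the first permitted one, so coda /md/ | onset /z/.
Syllabification: fa.damd.zem.
The first /m/ is in the coda of syllable 2 (/damd/).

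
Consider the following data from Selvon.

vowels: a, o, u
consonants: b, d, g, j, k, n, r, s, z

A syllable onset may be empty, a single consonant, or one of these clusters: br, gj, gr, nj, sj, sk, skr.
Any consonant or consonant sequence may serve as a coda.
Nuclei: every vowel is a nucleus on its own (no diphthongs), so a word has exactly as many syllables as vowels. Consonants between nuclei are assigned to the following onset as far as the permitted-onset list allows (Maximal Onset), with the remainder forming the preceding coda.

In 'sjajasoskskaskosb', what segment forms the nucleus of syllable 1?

a

Nuclei (vowels): a, a, o, a, o → 5 syllables.
The first nucleus (vowel 1 from the left) is /a/.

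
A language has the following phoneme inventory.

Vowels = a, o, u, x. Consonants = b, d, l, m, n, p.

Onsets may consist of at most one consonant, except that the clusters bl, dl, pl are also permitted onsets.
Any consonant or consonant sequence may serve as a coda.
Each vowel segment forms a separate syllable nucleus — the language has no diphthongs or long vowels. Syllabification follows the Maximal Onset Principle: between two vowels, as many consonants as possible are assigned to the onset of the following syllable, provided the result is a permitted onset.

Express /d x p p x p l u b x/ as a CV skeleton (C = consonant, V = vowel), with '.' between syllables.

CVC.CV.CCV.CV

Vowels present: x, x, u, x; each is a nucleus, giving 4 syllables.
/x…x/ gap (V1→V2): /pp/; trying suffixes from longest down, /p/ is the first permitted one, so coda /p/ | onset /p/.
/x…u/ gap (V2→V3): /pl/ is a licit onset in full, so it all attaches to the next syllable.
/u…x/ gap (V3→V4): /b/ is a single consonant, so it becomes the next onset.
Putting it together: dxp.px.plu.bx.
Mapping each syllable to C/V: /dxp/ → CVC, /px/ → CV, /plu/ → CCV, /bx/ → CV.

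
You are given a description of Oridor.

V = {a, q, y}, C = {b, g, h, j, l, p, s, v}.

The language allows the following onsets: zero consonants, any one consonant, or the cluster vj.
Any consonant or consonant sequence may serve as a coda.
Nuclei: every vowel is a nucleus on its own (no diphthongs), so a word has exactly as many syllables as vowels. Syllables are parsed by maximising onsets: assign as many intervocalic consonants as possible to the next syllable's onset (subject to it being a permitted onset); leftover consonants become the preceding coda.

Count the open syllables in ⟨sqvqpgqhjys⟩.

The vowels are q, q, q, y — 4 nuclei, so 4 syllables.
V1 /q/ – V2 /q/: /v/ → onset of the next syllable (single consonants are always licit onsets).
V2 /q/ – V3 /q/: /pg/ — longest licit onset from the right is /g/, leaving /p/ as coda.
V3 /q/ – V4 /y/: cluster /hj/ — the longest permitted-onset suffix is /j/; onset = /j/, preceding coda = /h/.
So the parse is sq.vqp.gqh.jys.
Classifying each syllable: /sq/ (open), /vqp/ (closed), /gqh/ (closed), /jys/ (closed).
Open syllables: 1.

1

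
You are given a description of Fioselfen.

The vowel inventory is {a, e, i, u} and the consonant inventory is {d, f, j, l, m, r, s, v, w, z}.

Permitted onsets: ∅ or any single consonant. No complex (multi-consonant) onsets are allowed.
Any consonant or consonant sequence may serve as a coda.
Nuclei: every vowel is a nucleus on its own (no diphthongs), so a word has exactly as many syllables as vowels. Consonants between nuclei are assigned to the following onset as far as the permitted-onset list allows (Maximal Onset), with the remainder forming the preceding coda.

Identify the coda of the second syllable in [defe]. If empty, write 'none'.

The vowels are e, e — 2 nuclei, so 2 syllables.
σ1/σ2 boundary: /f/ → onset of the next syllable (single consonants are always licit onsets).
So the parse is de.fe.
Syllable 2 is /fe/: onset /f/, nucleus /e/, coda ∅.

none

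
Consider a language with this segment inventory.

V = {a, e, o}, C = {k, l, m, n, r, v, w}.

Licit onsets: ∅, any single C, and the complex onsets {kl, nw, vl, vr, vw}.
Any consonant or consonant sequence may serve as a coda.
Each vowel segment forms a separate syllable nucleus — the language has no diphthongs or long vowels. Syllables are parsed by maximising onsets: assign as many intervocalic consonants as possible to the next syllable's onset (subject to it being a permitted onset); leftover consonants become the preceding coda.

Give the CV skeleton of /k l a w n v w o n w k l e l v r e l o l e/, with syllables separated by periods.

Vowels present: a, o, e, e, o, e; each is a nucleus, giving 6 syllables.
V1 /a/ – V2 /o/: /wnvw/ — longest licit onset from the right is /vw/, leaving /wn/ as coda.
V2 /o/ – V3 /e/: /nwkl/; trying suffixes from longest down, /kl/ is the first permitted one, so coda /nw/ | onset /kl/.
V3 /e/ – V4 /e/: cluster /lvr/ — the longest permitted-onset suffix is /vr/; onset = /vr/, preceding coda = /l/.
V4 /e/ – V5 /o/: /l/ → onset of the next syllable (single consonants are always licit onsets).
V5 /o/ – V6 /e/: /l/ is a single consonant, so it becomes the next onset.
Result: klawn.vwonw.klel.vre.lo.le.
Mapping each syllable to C/V: /klawn/ → CCVCC, /vwonw/ → CCVCC, /klel/ → CCVC, /vre/ → CCV, /lo/ → CV, /le/ → CV.

CCVCC.CCVCC.CCVC.CCV.CV.CV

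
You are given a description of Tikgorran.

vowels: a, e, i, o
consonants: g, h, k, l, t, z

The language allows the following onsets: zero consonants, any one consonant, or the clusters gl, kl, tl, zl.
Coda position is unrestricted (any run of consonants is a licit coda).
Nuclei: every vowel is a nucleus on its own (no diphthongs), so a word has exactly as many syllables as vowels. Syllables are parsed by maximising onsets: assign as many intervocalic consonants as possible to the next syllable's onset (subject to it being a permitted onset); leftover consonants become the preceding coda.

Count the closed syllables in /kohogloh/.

The vowels are o, o, o — 3 nuclei, so 3 syllables.
Between /o/ (V1) and /o/ (V2): just /h/ — single C goes to the following onset.
Between /o/ (V2) and /o/ (V3): /gl/ — entire cluster is a permitted onset → onset /gl/, coda ∅.
Putting it together: ko.ho.gloh.
Classifying each syllable: /ko/ (open), /ho/ (open), /gloh/ (closed).
Closed syllables: 1.

1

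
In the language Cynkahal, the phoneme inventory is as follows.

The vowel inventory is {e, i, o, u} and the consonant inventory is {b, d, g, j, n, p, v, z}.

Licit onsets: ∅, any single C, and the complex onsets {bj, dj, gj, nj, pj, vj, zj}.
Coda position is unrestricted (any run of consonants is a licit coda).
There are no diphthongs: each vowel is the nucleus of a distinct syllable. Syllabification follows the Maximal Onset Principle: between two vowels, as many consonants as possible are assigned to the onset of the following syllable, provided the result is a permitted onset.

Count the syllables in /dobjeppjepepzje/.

The vowels are o, e, e, e, e — 5 nuclei, so 5 syllables.

5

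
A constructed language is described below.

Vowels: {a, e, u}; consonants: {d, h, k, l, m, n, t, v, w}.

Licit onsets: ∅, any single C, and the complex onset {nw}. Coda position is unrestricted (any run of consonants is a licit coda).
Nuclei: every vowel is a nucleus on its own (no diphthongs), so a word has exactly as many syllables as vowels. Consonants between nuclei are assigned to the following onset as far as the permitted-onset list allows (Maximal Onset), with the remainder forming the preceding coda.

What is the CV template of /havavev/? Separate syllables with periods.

CV.CV.CVC

The vowels are a, a, e — 3 nuclei, so 3 syllables.
Between /a/ (V1) and /a/ (V2): just /v/ — single C goes to the following onset.
Between /a/ (V2) and /e/ (V3): /v/ is a single consonant, so it becomes the next onset.
Result: ha.va.vev.
Mapping each syllable to C/V: /ha/ → CV, /va/ → CV, /vev/ → CVC.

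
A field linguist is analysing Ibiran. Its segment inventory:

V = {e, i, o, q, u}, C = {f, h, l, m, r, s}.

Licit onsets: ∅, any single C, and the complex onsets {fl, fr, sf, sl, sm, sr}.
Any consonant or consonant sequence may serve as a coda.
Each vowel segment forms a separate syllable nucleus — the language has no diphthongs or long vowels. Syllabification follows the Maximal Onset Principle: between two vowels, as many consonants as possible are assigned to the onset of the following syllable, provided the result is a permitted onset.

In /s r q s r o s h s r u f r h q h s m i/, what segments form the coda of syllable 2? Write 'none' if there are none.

Vowels present: q, o, u, q, i; each is a nucleus, giving 5 syllables.
/q…o/ gap (V1→V2): /sr/ is a licit onset in full, so it all attaches to the next syllable.
/o…u/ gap (V2→V3): /shsr/; trying suffixes from longest down, /sr/ is the first permitted one, so coda /sh/ | onset /sr/.
/u…q/ gap (V3→V4): /frh/; trying suffixes from longest down, /h/ is the first permitted one, so coda /fr/ | onset /h/.
/q…i/ gap (V4→V5): cluster /hsm/ — the longest permitted-onset suffix is /sm/; onset = /sm/, preceding coda = /h/.
Putting it together: srq.srosh.srufr.hqh.smi.
Syllable 2 is /srosh/: onset /sr/, nucleus /o/, coda /sh/.

sh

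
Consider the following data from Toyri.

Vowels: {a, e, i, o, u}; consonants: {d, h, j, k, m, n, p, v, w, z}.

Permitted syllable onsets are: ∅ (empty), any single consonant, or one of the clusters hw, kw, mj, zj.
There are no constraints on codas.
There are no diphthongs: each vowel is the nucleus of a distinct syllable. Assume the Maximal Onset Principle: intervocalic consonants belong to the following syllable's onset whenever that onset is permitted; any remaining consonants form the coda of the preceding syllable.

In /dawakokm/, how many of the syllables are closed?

1

Nuclei (vowels): a, a, o → 3 syllables.
/a…a/ gap (V1→V2): /w/ is a single consonant, so it becomes the next onset.
/a…o/ gap (V2→V3): /k/ → onset of the next syllable (single consonants are always licit onsets).
Result: da.wa.kokm.
Classifying each syllable: /da/ (open), /wa/ (open), /kokm/ (closed).
Closed syllables: 1.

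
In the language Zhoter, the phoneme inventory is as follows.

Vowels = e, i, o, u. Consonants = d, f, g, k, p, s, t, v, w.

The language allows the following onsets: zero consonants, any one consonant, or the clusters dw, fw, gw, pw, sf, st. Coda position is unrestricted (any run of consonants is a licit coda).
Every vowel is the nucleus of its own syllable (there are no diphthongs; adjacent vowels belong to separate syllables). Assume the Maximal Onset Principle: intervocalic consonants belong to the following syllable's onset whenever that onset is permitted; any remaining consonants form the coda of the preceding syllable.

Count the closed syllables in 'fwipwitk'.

Nuclei (vowels): i, i → 2 syllables.
σ1/σ2 boundary: cluster /pw/ — /pw/ is itself a permitted onset, so the whole cluster goes right; preceding coda = ∅.
Syllabification: fwi.pwitk.
Classifying each syllable: /fwi/ (open), /pwitk/ (closed).
Closed syllables: 1.

1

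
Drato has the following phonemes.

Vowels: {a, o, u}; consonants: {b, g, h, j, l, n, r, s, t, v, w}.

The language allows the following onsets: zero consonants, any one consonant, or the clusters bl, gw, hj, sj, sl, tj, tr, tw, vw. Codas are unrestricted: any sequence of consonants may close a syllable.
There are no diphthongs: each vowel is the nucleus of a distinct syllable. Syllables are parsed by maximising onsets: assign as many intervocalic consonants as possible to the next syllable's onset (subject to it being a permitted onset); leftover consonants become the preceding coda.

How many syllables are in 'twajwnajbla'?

The vowels are a, a, a — 3 nuclei, so 3 syllables.

3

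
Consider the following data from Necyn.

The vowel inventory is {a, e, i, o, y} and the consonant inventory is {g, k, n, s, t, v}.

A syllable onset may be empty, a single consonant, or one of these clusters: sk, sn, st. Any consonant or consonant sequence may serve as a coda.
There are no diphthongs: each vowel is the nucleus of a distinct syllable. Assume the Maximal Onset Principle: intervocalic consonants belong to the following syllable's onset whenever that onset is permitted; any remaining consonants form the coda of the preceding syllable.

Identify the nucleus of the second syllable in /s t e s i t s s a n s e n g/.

i

Nuclei (vowels): e, i, a, e → 4 syllables.
The second nucleus (vowel 2 from the left) is /i/.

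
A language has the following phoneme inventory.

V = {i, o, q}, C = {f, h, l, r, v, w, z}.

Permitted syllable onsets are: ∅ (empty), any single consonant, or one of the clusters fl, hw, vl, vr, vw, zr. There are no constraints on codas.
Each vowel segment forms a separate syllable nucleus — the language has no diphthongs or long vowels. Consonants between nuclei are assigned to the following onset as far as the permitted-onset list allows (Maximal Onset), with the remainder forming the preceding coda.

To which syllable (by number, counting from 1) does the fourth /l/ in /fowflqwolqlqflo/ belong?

Vowels present: o, q, o, q, q, o; each is a nucleus, giving 6 syllables.
Between /o/ (V1) and /q/ (V2): /wfl/; trying suffixes from longest down, /fl/ is the first permitted one, so coda /w/ | onset /fl/.
Between /q/ (V2) and /o/ (V3): /w/ is a single consonant, so it becomes the next onset.
Between /o/ (V3) and /q/ (V4): /l/ → onset of the next syllable (single consonants are always licit onsets).
Between /q/ (V4) and /q/ (V5): /l/ → onset of the next syllable (single consonants are always licit onsets).
Between /q/ (V5) and /o/ (V6): cluster /fl/ — /fl/ is itself a permitted onset, so the whole cluster goes right; preceding coda = ∅.
Syllabification: fow.flq.wo.lq.lq.flo.
The fourth /l/ is in the onset of syllable 6 (/flo/).

6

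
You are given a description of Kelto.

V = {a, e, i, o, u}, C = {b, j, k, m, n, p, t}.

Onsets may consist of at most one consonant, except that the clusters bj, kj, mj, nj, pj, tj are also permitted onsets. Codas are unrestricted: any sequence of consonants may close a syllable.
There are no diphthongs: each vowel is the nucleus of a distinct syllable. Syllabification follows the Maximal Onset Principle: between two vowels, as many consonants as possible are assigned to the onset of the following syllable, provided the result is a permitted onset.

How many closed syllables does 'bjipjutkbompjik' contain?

Vowels present: i, u, o, i; each is a nucleus, giving 4 syllables.
σ1/σ2 boundary: /pj/ is a licit onset in full, so it all attaches to the next syllable.
σ2/σ3 boundary: /tkb/ — longest licit onset from the right is /b/, leaving /tk/ as coda.
σ3/σ4 boundary: /mpj/ splits as /m/ + /pj/ (/pj/ is the longest suffix that is a licit onset).
Syllabification: bji.pjutk.bom.pjik.
Classifying each syllable: /bji/ (open), /pjutk/ (closed), /bom/ (closed), /pjik/ (closed).
Closed syllables: 3.

3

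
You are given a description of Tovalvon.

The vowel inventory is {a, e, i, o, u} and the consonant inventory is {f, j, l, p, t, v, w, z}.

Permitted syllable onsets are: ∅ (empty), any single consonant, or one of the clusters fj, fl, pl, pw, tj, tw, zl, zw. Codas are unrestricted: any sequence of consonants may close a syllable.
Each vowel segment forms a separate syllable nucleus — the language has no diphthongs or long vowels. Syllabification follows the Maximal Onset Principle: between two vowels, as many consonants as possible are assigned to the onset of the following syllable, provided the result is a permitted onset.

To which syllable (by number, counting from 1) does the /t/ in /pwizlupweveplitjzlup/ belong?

The vowels are i, u, e, e, i, u — 6 nuclei, so 6 syllables.
V1 /i/ – V2 /u/: /zl/ — entire cluster is a permitted onset → onset /zl/, coda ∅.
V2 /u/ – V3 /e/: /pw/ is a licit onset in full, so it all attaches to the next syllable.
V3 /e/ – V4 /e/: /v/ is a single consonant, so it becomes the next onset.
V4 /e/ – V5 /i/: cluster /pl/ — /pl/ is itself a permitted onset, so the whole cluster goes right; preceding coda = ∅.
V5 /i/ – V6 /u/: /tjzl/ — longest licit onset from the right is /zl/, leaving /tj/ as coda.
Result: pwi.zlu.pwe.ve.plitj.zlup.
The /t/ is in the coda of syllable 5 (/plitj/).

5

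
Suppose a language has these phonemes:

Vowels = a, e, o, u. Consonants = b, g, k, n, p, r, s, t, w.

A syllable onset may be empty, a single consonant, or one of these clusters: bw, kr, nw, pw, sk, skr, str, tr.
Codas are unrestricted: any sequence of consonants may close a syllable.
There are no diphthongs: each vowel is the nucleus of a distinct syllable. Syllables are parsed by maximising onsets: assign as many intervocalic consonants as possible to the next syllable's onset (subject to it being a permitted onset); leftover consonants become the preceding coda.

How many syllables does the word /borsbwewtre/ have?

3

Nuclei (vowels): o, e, e → 3 syllables.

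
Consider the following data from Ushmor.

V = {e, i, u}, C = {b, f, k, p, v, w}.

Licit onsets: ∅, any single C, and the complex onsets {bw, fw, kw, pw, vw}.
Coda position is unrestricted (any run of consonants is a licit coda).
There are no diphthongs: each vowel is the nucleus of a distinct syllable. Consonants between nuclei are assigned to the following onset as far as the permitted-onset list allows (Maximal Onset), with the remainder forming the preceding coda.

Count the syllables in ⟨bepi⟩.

Nuclei (vowels): e, i → 2 syllables.

2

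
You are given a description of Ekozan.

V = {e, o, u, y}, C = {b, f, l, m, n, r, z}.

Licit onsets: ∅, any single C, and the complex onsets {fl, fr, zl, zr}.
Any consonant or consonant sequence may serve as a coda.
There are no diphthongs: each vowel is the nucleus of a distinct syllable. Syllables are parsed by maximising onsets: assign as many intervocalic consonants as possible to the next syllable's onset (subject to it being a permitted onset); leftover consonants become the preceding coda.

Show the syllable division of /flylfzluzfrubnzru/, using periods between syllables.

Vowels present: y, u, u, u; each is a nucleus, giving 4 syllables.
/y…u/ gap (V1→V2): cluster /lfzl/ — the longest permitted-onset suffix is /zl/; onset = /zl/, preceding coda = /lf/.
/u…u/ gap (V2→V3): cluster /zfr/ — the longest permitted-onset suffix is /fr/; onset = /fr/, preceding coda = /z/.
/u…u/ gap (V3→V4): /bnzr/ — longest licit onset from the right is /zr/, leaving /bn/ as coda.

flylf.zluz.frubn.zru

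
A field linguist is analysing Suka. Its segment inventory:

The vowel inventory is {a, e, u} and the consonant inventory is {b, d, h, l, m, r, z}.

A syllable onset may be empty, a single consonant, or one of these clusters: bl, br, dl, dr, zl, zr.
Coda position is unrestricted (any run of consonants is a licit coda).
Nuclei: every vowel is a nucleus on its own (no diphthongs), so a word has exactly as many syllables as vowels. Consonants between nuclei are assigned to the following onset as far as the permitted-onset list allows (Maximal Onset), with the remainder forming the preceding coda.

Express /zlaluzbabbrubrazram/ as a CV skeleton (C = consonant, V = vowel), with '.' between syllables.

Nuclei (vowels): a, u, a, u, a, a → 6 syllables.
Between /a/ (V1) and /u/ (V2): /l/ is a single consonant, so it becomes the next onset.
Between /u/ (V2) and /a/ (V3): /zb/; trying suffixes from longest down, /b/ is the first permitted one, so coda /z/ | onset /b/.
Between /a/ (V3) and /u/ (V4): /bbr/ splits as /b/ + /br/ (/br/ is the longest suffix that is a licit onset).
Between /u/ (V4) and /a/ (V5): /br/ — entire cluster is a permitted onset → onset /br/, coda ∅.
Between /a/ (V5) and /a/ (V6): /zr/ — entire cluster is a permitted onset → onset /zr/, coda ∅.
Putting it together: zla.luz.bab.bru.bra.zram.
Mapping each syllable to C/V: /zla/ → CCV, /luz/ → CVC, /bab/ → CVC, /bru/ → CCV, /bra/ → CCV, /zram/ → CCVC.

CCV.CVC.CVC.CCV.CCV.CCVC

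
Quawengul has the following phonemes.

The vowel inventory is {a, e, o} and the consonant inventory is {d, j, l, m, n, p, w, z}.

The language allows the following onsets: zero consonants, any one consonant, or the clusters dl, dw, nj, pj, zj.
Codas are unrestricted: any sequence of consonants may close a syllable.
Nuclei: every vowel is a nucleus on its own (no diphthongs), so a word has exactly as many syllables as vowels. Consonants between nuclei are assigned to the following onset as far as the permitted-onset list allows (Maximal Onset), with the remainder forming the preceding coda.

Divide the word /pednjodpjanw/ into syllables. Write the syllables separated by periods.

ped.njod.pjanw

Nuclei (vowels): e, o, a → 3 syllables.
σ1/σ2 boundary: /dnj/ — longest licit onset from the right is /nj/, leaving /d/ as coda.
σ2/σ3 boundary: /dpj/ splits as /d/ + /pj/ (/pj/ is the longest suffix that is a licit onset).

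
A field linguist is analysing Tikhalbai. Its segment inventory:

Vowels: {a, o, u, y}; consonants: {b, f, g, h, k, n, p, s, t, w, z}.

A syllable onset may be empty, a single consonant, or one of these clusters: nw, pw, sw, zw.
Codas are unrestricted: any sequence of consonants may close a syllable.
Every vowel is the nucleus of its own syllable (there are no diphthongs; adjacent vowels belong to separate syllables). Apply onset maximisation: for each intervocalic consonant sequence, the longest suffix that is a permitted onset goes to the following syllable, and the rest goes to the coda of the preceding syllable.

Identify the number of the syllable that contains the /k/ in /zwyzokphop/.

Nuclei (vowels): y, o, o → 3 syllables.
σ1/σ2 boundary: just /z/ — single C goes to the following onset.
σ2/σ3 boundary: /kph/ — longest licit onset from the right is /h/, leaving /kp/ as coda.
Result: zwy.zokp.hop.
The /k/ is in the coda of syllable 2 (/zokp/).

2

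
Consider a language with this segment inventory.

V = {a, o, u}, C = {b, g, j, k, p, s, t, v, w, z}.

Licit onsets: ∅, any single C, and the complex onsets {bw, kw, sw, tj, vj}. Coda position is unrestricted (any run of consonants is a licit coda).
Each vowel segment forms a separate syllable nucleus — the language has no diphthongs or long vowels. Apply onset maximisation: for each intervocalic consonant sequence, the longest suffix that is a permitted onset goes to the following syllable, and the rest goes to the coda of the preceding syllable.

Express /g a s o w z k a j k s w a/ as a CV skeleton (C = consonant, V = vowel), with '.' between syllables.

CV.CVCC.CVCC.CCV

Vowels present: a, o, a, a; each is a nucleus, giving 4 syllables.
Between /a/ (V1) and /o/ (V2): just /s/ — single C goes to the following onset.
Between /o/ (V2) and /a/ (V3): /wzk/; trying suffixes from longest down, /k/ is the first permitted one, so coda /wz/ | onset /k/.
Between /a/ (V3) and /a/ (V4): /jksw/ splits as /jk/ + /sw/ (/sw/ is the longest suffix that is a licit onset).
Result: ga.sowz.kajk.swa.
Mapping each syllable to C/V: /ga/ → CV, /sowz/ → CVCC, /kajk/ → CVCC, /swa/ → CCV.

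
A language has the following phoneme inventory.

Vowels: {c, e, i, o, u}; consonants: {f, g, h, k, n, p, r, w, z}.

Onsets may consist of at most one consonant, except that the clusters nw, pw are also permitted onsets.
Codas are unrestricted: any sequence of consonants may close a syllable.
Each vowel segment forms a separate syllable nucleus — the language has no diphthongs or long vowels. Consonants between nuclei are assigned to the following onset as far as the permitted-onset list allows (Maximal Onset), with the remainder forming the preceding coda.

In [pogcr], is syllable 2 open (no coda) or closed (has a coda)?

The vowels are o, c — 2 nuclei, so 2 syllables.
σ1/σ2 boundary: just /g/ — single C goes to the following onset.
Syllabification: po.gcr.
Syllable 2 is /gcr/ with coda /r/, so it is closed.

closed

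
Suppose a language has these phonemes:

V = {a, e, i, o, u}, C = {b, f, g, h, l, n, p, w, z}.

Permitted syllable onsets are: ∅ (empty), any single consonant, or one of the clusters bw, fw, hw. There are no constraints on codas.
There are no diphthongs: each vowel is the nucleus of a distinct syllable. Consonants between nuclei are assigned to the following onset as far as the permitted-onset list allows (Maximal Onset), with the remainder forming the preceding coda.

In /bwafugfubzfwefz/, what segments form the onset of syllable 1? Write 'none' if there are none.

The vowels are a, u, u, e — 4 nuclei, so 4 syllables.
V1 /a/ – V2 /u/: /f/ is a single consonant, so it becomes the next onset.
V2 /u/ – V3 /u/: /gf/ — longest licit onset from the right is /f/, leaving /g/ as coda.
V3 /u/ – V4 /e/: /bzfw/ — longest licit onset from the right is /fw/, leaving /bz/ as coda.
Syllabification: bwa.fug.fubz.fwefz.
Syllable 1 is /bwa/: onset /bw/, nucleus /a/, coda ∅.

bw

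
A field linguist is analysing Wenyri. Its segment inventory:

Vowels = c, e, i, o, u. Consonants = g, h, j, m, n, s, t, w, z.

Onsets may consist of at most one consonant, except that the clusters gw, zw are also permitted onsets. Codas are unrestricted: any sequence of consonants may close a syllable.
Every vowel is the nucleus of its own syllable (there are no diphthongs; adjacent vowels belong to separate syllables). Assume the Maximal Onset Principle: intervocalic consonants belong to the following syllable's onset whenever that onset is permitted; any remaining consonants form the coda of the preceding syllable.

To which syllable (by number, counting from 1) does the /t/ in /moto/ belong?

2

Nuclei (vowels): o, o → 2 syllables.
σ1/σ2 boundary: /t/ is a single consonant, so it becomes the next onset.
Result: mo.to.
The /t/ is in the onset of syllable 2 (/to/).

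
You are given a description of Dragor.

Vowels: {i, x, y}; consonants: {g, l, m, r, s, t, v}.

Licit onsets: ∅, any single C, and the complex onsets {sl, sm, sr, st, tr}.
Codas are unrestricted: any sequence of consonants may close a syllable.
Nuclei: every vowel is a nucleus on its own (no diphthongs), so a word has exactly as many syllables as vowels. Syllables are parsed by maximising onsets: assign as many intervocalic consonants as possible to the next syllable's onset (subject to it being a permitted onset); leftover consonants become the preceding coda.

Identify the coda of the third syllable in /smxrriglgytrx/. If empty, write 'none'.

Vowels present: x, i, y, x; each is a nucleus, giving 4 syllables.
/x…i/ gap (V1→V2): /rr/; trying suffixes from longest down, /r/ is the first permitted one, so coda /r/ | onset /r/.
/i…y/ gap (V2→V3): /glg/ — longest licit onset from the right is /g/, leaving /gl/ as coda.
/y…x/ gap (V3→V4): /tr/ is a licit onset in full, so it all attaches to the next syllable.
So the parse is smxr.rigl.gy.trx.
Syllable 3 is /gy/: onset /g/, nucleus /y/, coda ∅.

none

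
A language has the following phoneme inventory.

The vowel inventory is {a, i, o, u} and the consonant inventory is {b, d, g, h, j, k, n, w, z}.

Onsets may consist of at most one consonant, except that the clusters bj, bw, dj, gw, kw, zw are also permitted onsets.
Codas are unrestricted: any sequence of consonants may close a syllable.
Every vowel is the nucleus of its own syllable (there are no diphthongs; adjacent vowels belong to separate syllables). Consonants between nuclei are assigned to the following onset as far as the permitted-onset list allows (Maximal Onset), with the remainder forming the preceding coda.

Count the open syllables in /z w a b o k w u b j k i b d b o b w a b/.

3

Nuclei (vowels): a, o, u, i, o, a → 6 syllables.
V1 /a/ – V2 /o/: /b/ → onset of the next syllable (single consonants are always licit onsets).
V2 /o/ – V3 /u/: /kw/ is a licit onset in full, so it all attaches to the next syllable.
V3 /u/ – V4 /i/: /bjk/ splits as /bj/ + /k/ (/k/ is the longest suffix that is a licit onset).
V4 /i/ – V5 /o/: /bdb/ splits as /bd/ + /b/ (/b/ is the longest suffix that is a licit onset).
V5 /o/ – V6 /a/: /bw/ is a licit onset in full, so it all attaches to the next syllable.
Result: zwa.bo.kwubj.kibd.bo.bwab.
Classifying each syllable: /zwa/ (open), /bo/ (open), /kwubj/ (closed), /kibd/ (closed), /bo/ (open), /bwab/ (closed).
Open syllables: 3.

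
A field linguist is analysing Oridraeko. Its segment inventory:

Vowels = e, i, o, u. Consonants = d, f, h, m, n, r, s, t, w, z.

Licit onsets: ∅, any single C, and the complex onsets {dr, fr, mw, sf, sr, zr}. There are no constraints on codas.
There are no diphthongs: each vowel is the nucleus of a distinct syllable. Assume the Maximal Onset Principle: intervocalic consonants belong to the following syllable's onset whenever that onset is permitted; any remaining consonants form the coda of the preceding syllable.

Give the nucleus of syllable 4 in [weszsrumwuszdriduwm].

i

Vowels present: e, u, u, i, u; each is a nucleus, giving 5 syllables.
The fourth nucleus (vowel 4 from the left) is /i/.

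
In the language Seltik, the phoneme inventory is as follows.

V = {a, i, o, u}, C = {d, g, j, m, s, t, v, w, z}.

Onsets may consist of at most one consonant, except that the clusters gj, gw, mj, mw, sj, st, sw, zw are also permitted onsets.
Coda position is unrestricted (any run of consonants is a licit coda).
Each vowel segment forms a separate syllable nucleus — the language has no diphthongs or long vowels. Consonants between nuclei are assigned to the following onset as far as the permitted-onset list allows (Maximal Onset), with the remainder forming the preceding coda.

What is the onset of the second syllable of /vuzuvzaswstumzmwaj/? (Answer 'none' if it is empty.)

z

Vowels present: u, u, a, u, a; each is a nucleus, giving 5 syllables.
σ1/σ2 boundary: /z/ → onset of the next syllable (single consonants are always licit onsets).
σ2/σ3 boundary: cluster /vz/ — the longest permitted-onset suffix is /z/; onset = /z/, preceding coda = /v/.
σ3/σ4 boundary: cluster /swst/ — the longest permitted-onset suffix is /st/; onset = /st/, preceding coda = /sw/.
σ4/σ5 boundary: /mzmw/ — longest licit onset from the right is /mw/, leaving /mz/ as coda.
Putting it together: vu.zuv.zasw.stumz.mwaj.
Syllable 2 is /zuv/: onset /z/, nucleus /u/, coda /v/.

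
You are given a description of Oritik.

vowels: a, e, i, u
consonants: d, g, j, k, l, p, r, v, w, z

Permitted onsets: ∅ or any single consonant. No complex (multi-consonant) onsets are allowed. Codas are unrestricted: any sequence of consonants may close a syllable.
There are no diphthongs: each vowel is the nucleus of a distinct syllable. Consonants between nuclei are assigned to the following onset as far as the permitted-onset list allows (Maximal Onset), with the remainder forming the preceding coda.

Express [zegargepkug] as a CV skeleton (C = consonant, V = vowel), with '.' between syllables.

CV.CVC.CVC.CVC

Vowels present: e, a, e, u; each is a nucleus, giving 4 syllables.
/e…a/ gap (V1→V2): /g/ → onset of the next syllable (single consonants are always licit onsets).
/a…e/ gap (V2→V3): /rg/ — longest licit onset from the right is /g/, leaving /r/ as coda.
/e…u/ gap (V3→V4): /pk/ splits as /p/ + /k/ (/k/ is the longest suffix that is a licit onset).
Syllabification: ze.gar.gep.kug.
Mapping each syllable to C/V: /ze/ → CV, /gar/ → CVC, /gep/ → CVC, /kug/ → CVC.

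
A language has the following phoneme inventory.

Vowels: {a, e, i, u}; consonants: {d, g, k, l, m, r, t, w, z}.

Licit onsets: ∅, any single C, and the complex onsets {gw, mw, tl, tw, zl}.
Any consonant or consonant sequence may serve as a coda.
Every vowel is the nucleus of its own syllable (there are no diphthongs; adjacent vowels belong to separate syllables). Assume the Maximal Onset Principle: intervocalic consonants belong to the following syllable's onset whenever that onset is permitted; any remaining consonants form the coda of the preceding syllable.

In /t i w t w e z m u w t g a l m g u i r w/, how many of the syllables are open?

1

The vowels are i, e, u, a, u, i — 6 nuclei, so 6 syllables.
V1 /i/ – V2 /e/: /wtw/ — longest licit onset from the right is /tw/, leaving /w/ as coda.
V2 /e/ – V3 /u/: /zm/; trying suffixes from longest down, /m/ is the first permitted one, so coda /z/ | onset /m/.
V3 /u/ – V4 /a/: /wtg/; trying suffixes from longest down, /g/ is the first permitted one, so coda /wt/ | onset /g/.
V4 /a/ – V5 /u/: /lmg/; trying suffixes from longest down, /g/ is the first permitted one, so coda /lm/ | onset /g/.
V5 /u/ – V6 /i/: nothing intervenes; syllable break is V.V.
So the parse is tiw.twez.muwt.galm.gu.irw.
Classifying each syllable: /tiw/ (closed), /twez/ (closed), /muwt/ (closed), /galm/ (closed), /gu/ (open), /irw/ (closed).
Open syllables: 1.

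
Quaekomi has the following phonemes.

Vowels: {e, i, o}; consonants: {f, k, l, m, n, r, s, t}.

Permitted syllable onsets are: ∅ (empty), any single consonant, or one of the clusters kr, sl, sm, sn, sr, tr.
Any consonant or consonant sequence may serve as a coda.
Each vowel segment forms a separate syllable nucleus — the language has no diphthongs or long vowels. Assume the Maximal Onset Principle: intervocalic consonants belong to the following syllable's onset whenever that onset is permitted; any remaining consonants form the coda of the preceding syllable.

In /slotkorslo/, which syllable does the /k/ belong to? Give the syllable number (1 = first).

The vowels are o, o, o — 3 nuclei, so 3 syllables.
Between /o/ (V1) and /o/ (V2): cluster /tk/ — the longest permitted-onset suffix is /k/; onset = /k/, preceding coda = /t/.
Between /o/ (V2) and /o/ (V3): /rsl/; trying suffixes from longest down, /sl/ is the first permitted one, so coda /r/ | onset /sl/.
So the parse is slot.kor.slo.
The /k/ is in the onset of syllable 2 (/kor/).

2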